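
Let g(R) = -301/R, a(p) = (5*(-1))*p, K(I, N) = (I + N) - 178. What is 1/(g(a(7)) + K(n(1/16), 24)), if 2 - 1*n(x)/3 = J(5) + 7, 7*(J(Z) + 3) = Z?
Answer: -35/5374 ≈ -0.0065128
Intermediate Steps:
J(Z) = -3 + Z/7
n(x) = -57/7 (n(x) = 6 - 3*((-3 + (⅐)*5) + 7) = 6 - 3*((-3 + 5/7) + 7) = 6 - 3*(-16/7 + 7) = 6 - 3*33/7 = 6 - 99/7 = -57/7)
K(I, N) = -178 + I + N
a(p) = -5*p
1/(g(a(7)) + K(n(1/16), 24)) = 1/(-301/((-5*7)) + (-178 - 57/7 + 24)) = 1/(-301/(-35) - 1135/7) = 1/(-301*(-1/35) - 1135/7) = 1/(43/5 - 1135/7) = 1/(-5374/35) = -35/5374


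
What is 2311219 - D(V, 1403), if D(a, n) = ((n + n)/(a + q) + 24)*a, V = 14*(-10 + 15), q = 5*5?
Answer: 43841957/19 ≈ 2.3075e+6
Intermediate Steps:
q = 25
V = 70 (V = 14*5 = 70)
D(a, n) = a*(24 + 2*n/(25 + a)) (D(a, n) = ((n + n)/(a + 25) + 24)*a = ((2*n)/(25 + a) + 24)*a = (2*n/(25 + a) + 24)*a = (24 + 2*n/(25 + a))*a = a*(24 + 2*n/(25 + a)))
2311219 - D(V, 1403) = 2311219 - 2*70*(300 + 1403 + 12*70)/(25 + 70) = 2311219 - 2*70*(300 + 1403 + 840)/95 = 2311219 - 2*70*2543/95 = 2311219 - 1*71204/19 = 2311219 - 71204/19 = 43841957/19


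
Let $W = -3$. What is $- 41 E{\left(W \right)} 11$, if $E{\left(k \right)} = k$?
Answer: $1353$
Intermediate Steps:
$- 41 E{\left(W \right)} 11 = \left(-41\right) \left(-3\right) 11 = 123 \cdot 11 = 1353$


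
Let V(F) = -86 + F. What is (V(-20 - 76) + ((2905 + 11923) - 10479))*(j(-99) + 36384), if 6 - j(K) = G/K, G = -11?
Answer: 151636667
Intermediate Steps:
j(K) = 6 + 11/K (j(K) = 6 - (-11)/K = 6 + 11/K)
(V(-20 - 76) + ((2905 + 11923) - 10479))*(j(-99) + 36384) = ((-86 + (-20 - 76)) + ((2905 + 11923) - 10479))*((6 + 11/(-99)) + 36384) = ((-86 - 96) + (14828 - 10479))*((6 + 11*(-1/99)) + 36384) = (-182 + 4349)*((6 - ⅑) + 36384) = 4167*(53/9 + 36384) = 4167*(327509/9) = 151636667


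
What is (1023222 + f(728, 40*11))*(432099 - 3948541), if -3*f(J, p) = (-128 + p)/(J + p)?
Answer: -262661336720179/73 ≈ -3.5981e+12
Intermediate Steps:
f(J, p) = -(-128 + p)/(3*(J + p))
(1023222 + f(728, 40*11))*(432099 - 3948541) = (1023222 + (128 - 40*11)/(3*(728 + 40*11)))*(432099 - 3948541) = (1023222 + (128 - 1*440)/(3*(728 + 440)))*(-3516442) = (1023222 + (⅓)*(128 - 440)/1168)*(-3516442) = (1023222 + (⅓)*(1/1168)*(-312))*(-3516442) = (1023222 - 13/146)*(-3516442) = (149390399/146)*(-3516442) = -262661336720179/73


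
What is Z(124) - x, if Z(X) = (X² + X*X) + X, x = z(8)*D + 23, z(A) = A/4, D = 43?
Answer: 30767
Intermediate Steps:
z(A) = A/4 (z(A) = A*(¼) = A/4)
x = 109 (x = ((¼)*8)*43 + 23 = 2*43 + 23 = 86 + 23 = 109)
Z(X) = X + 2*X² (Z(X) = (X² + X²) + X = 2*X² + X = X + 2*X²)
Z(124) - x = 124*(1 + 2*124) - 1*109 = 124*(1 + 248) - 109 = 124*249 - 109 = 30876 - 109 = 30767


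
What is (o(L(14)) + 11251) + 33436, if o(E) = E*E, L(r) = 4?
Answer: 44703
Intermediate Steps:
o(E) = E**2
(o(L(14)) + 11251) + 33436 = (4**2 + 11251) + 33436 = (16 + 11251) + 33436 = 11267 + 33436 = 44703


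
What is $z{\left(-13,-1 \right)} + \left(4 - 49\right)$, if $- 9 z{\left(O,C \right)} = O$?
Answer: $- \frac{392}{9} \approx -43.556$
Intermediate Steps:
$z{\left(O,C \right)} = - \frac{O}{9}$
$z{\left(-13,-1 \right)} + \left(4 - 49\right) = \left(- \frac{1}{9}\right) \left(-13\right) + \left(4 - 49\right) = \frac{13}{9} + \left(4 - 49\right) = \frac{13}{9} - 45 = - \frac{392}{9}$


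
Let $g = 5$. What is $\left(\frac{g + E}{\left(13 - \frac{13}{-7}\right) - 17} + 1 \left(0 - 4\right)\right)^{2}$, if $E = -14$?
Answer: $\frac{1}{25} \approx 0.04$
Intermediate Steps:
$\left(\frac{g + E}{\left(13 - \frac{13}{-7}\right) - 17} + 1 \left(0 - 4\right)\right)^{2} = \left(\frac{5 - 14}{\left(13 - \frac{13}{-7}\right) - 17} + 1 \left(0 - 4\right)\right)^{2} = \left(- \frac{9}{\left(13 - 13 \left(- \frac{1}{7}\right)\right) - 17} + 1 \left(-4\right)\right)^{2} = \left(- \frac{9}{\left(13 - - \frac{13}{7}\right) - 17} - 4\right)^{2} = \left(- \frac{9}{\left(13 + \frac{13}{7}\right) - 17} - 4\right)^{2} = \left(- \frac{9}{\frac{104}{7} - 17} - 4\right)^{2} = \left(- \frac{9}{- \frac{15}{7}} - 4\right)^{2} = \left(\left(-9\right) \left(- \frac{7}{15}\right) - 4\right)^{2} = \left(\frac{21}{5} - 4\right)^{2} = \left(\frac{1}{5}\right)^{2} = \frac{1}{25}$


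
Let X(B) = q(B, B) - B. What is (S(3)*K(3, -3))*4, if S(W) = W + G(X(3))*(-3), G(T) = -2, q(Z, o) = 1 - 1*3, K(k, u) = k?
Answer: 108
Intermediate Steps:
q(Z, o) = -2 (q(Z, o) = 1 - 3 = -2)
X(B) = -2 - B
S(W) = 6 + W (S(W) = W - 2*(-3) = W + 6 = 6 + W)
(S(3)*K(3, -3))*4 = ((6 + 3)*3)*4 = (9*3)*4 = 27*4 = 108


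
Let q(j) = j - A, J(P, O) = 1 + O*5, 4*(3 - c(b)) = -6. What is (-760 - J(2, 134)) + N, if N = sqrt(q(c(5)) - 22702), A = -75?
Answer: -1431 + I*sqrt(90490)/2 ≈ -1431.0 + 150.41*I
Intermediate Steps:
c(b) = 9/2 (c(b) = 3 - 1/4*(-6) = 3 + 3/2 = 9/2)
J(P, O) = 1 + 5*O
q(j) = 75 + j (q(j) = j - 1*(-75) = j + 75 = 75 + j)
N = I*sqrt(90490)/2 (N = sqrt((75 + 9/2) - 22702) = sqrt(159/2 - 22702) = sqrt(-45245/2) = I*sqrt(90490)/2 ≈ 150.41*I)
(-760 - J(2, 134)) + N = (-760 - (1 + 5*134)) + I*sqrt(90490)/2 = (-760 - (1 + 670)) + I*sqrt(90490)/2 = (-760 - 1*671) + I*sqrt(90490)/2 = (-760 - 671) + I*sqrt(90490)/2 = -1431 + I*sqrt(90490)/2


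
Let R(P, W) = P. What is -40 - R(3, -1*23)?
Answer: -43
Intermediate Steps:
-40 - R(3, -1*23) = -40 - 1*3 = -40 - 3 = -43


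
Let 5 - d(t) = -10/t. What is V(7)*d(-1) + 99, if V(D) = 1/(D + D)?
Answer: 1381/14 ≈ 98.643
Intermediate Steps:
d(t) = 5 + 10/t (d(t) = 5 - (-10)/t = 5 + 10/t)
V(D) = 1/(2*D)
V(7)*d(-1) + 99 = ((½)/7)*(5 + 10/(-1)) + 99 = ((½)*(⅐))*(5 + 10*(-1)) + 99 = (5 - 10)/14 + 99 = (1/14)*(-5) + 99 = -5/14 + 99 = 1381/14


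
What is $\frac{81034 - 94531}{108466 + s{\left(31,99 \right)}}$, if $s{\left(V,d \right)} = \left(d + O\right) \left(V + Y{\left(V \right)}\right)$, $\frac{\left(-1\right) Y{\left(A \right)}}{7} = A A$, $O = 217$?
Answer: $\frac{13497}{2007470} \approx 0.0067234$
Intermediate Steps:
$Y{\left(A \right)} = - 7 A^{2}$ ($Y{\left(A \right)} = - 7 A A = - 7 A^{2}$)
$s{\left(V,d \right)} = \left(217 + d\right) \left(V - 7 V^{2}\right)$ ($s{\left(V,d \right)} = \left(d + 217\right) \left(V - 7 V^{2}\right) = \left(217 + d\right) \left(V - 7 V^{2}\right)$)
$\frac{81034 - 94531}{108466 + s{\left(31,99 \right)}} = \frac{81034 - 94531}{108466 + 31 \left(217 + 99 - 47089 - 217 \cdot 99\right)} = - \frac{13497}{108466 + 31 \left(217 + 99 - 47089 - 21483\right)} = - \frac{13497}{108466 + 31 \left(-68256\right)} = - \frac{13497}{108466 - 2115936} = - \frac{13497}{-2007470} = \left(-13497\right) \left(- \frac{1}{2007470}\right) = \frac{13497}{2007470}$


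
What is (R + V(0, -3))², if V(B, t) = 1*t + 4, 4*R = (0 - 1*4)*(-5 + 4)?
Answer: 4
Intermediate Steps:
R = 1 (R = ((0 - 1*4)*(-5 + 4))/4 = ((0 - 4)*(-1))/4 = (-4*(-1))/4 = (¼)*4 = 1)
V(B, t) = 4 + t (V(B, t) = t + 4 = 4 + t)
(R + V(0, -3))² = (1 + (4 - 3))² = (1 + 1)² = 2² = 4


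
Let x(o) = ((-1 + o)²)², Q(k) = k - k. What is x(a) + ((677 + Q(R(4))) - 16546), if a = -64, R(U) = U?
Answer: 17834756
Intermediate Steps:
Q(k) = 0
x(o) = (-1 + o)⁴
x(a) + ((677 + Q(R(4))) - 16546) = (-1 - 64)⁴ + ((677 + 0) - 16546) = (-65)⁴ + (677 - 16546) = 17850625 - 15869 = 17834756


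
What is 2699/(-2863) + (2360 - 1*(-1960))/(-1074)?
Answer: -2544481/512477 ≈ -4.9651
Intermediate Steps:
2699/(-2863) + (2360 - 1*(-1960))/(-1074) = 2699*(-1/2863) + (2360 + 1960)*(-1/1074) = -2699/2863 + 4320*(-1/1074) = -2699/2863 - 720/179 = -2544481/512477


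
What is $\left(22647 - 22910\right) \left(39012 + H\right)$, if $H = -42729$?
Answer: $977571$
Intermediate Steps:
$\left(22647 - 22910\right) \left(39012 + H\right) = \left(22647 - 22910\right) \left(39012 - 42729\right) = \left(-263\right) \left(-3717\right) = 977571$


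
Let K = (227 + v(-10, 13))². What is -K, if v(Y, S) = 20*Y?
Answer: -729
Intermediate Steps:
K = 729 (K = (227 + 20*(-10))² = (227 - 200)² = 27² = 729)
-K = -1*729 = -729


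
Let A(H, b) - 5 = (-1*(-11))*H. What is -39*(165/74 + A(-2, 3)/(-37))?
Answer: -7761/74 ≈ -104.88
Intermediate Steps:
A(H, b) = 5 + 11*H (A(H, b) = 5 + (-1*(-11))*H = 5 + 11*H)
-39*(165/74 + A(-2, 3)/(-37)) = -39*(165/74 + (5 + 11*(-2))/(-37)) = -39*(165*(1/74) + (5 - 22)*(-1/37)) = -39*(165/74 - 17*(-1/37)) = -39*(165/74 + 17/37) = -39*199/74 = -7761/74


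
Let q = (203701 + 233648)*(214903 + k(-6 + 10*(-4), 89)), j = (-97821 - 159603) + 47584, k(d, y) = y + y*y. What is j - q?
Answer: -97490987477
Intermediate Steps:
k(d, y) = y + y²
j = -209840 (j = -257424 + 47584 = -209840)
q = 97490777637 (q = (203701 + 233648)*(214903 + 89*(1 + 89)) = 437349*(214903 + 89*90) = 437349*(214903 + 8010) = 437349*222913 = 97490777637)
j - q = -209840 - 1*97490777637 = -209840 - 97490777637 = -97490987477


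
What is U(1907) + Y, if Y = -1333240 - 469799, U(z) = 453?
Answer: -1802586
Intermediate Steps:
Y = -1803039
U(1907) + Y = 453 - 1803039 = -1802586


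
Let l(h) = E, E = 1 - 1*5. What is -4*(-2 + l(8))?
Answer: 24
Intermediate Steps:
E = -4 (E = 1 - 5 = -4)
l(h) = -4
-4*(-2 + l(8)) = -4*(-2 - 4) = -4*(-6) = 24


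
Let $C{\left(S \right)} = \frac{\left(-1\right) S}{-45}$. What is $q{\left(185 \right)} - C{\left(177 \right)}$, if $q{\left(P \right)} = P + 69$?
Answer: $\frac{3751}{15} \approx 250.07$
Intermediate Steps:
$C{\left(S \right)} = \frac{S}{45}$ ($C{\left(S \right)} = - S \left(- \frac{1}{45}\right) = \frac{S}{45}$)
$q{\left(P \right)} = 69 + P$
$q{\left(185 \right)} - C{\left(177 \right)} = \left(69 + 185\right) - \frac{1}{45} \cdot 177 = 254 - \frac{59}{15} = \frac{3751}{15}$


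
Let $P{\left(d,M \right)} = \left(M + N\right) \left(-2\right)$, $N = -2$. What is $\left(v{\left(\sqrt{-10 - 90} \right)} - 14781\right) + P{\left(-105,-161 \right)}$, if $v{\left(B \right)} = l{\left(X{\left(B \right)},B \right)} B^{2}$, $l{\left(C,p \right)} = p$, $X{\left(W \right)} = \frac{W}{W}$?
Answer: $-14455 - 1000 i \approx -14455.0 - 1000.0 i$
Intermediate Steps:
$X{\left(W \right)} = 1$
$P{\left(d,M \right)} = 4 - 2 M$ ($P{\left(d,M \right)} = \left(M - 2\right) \left(-2\right) = \left(-2 + M\right) \left(-2\right) = 4 - 2 M$)
$v{\left(B \right)} = B^{3}$ ($v{\left(B \right)} = B B^{2} = B^{3}$)
$\left(v{\left(\sqrt{-10 - 90} \right)} - 14781\right) + P{\left(-105,-161 \right)} = \left(\left(\sqrt{-10 - 90}\right)^{3} - 14781\right) + \left(4 - -322\right) = \left(\left(\sqrt{-100}\right)^{3} - 14781\right) + \left(4 + 322\right) = \left(\left(10 i\right)^{3} - 14781\right) + 326 = \left(- 1000 i - 14781\right) + 326 = \left(-14781 - 1000 i\right) + 326 = -14455 - 1000 i$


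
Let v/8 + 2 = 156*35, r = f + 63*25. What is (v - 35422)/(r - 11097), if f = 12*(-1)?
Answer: -4121/4767 ≈ -0.86448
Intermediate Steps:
f = -12
r = 1563 (r = -12 + 63*25 = -12 + 1575 = 1563)
v = 43664 (v = -16 + 8*(156*35) = -16 + 8*5460 = -16 + 43680 = 43664)
(v - 35422)/(r - 11097) = (43664 - 35422)/(1563 - 11097) = 8242/(-9534) = 8242*(-1/9534) = -4121/4767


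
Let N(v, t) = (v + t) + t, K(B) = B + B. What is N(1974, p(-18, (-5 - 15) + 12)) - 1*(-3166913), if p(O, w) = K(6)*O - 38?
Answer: 3168379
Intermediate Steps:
K(B) = 2*B
p(O, w) = -38 + 12*O (p(O, w) = (2*6)*O - 38 = 12*O - 38 = -38 + 12*O)
N(v, t) = v + 2*t (N(v, t) = (t + v) + t = v + 2*t)
N(1974, p(-18, (-5 - 15) + 12)) - 1*(-3166913) = (1974 + 2*(-38 + 12*(-18))) - 1*(-3166913) = (1974 + 2*(-38 - 216)) + 3166913 = (1974 + 2*(-254)) + 3166913 = (1974 - 508) + 3166913 = 1466 + 3166913 = 3168379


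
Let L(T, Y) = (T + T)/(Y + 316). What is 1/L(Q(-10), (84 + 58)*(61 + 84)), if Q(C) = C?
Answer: -10453/10 ≈ -1045.3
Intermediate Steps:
L(T, Y) = 2*T/(316 + Y) (L(T, Y) = (2*T)/(316 + Y) = 2*T/(316 + Y))
1/L(Q(-10), (84 + 58)*(61 + 84)) = 1/(2*(-10)/(316 + (84 + 58)*(61 + 84))) = 1/(2*(-10)/(316 + 142*145)) = 1/(2*(-10)/(316 + 20590)) = 1/(2*(-10)/20906) = 1/(2*(-10)*(1/20906)) = 1/(-10/10453) = -10453/10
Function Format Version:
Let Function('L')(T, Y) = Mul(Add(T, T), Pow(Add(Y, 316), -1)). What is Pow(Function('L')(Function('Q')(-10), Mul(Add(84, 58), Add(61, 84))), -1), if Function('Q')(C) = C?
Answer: Rational(-10453, 10) ≈ -1045.3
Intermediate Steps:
Function('L')(T, Y) = Mul(2, T, Pow(Add(316, Y), -1)) (Function('L')(T, Y) = Mul(Mul(2, T), Pow(Add(316, Y), -1)) = Mul(2, T, Pow(Add(316, Y), -1)))
Pow(Function('L')(Function('Q')(-10), Mul(Add(84, 58), Add(61, 84))), -1) = Pow(Mul(2, -10, Pow(Add(316, Mul(Add(84, 58), Add(61, 84))), -1)), -1) = Pow(Mul(2, -10, Pow(Add(316, Mul(142, 145)), -1)), -1) = Pow(Mul(2, -10, Pow(Add(316, 20590), -1)), -1) = Pow(Mul(2, -10, Pow(20906, -1)), -1) = Pow(Mul(2, -10, Rational(1, 20906)), -1) = Pow(Rational(-10, 10453), -1) = Rational(-10453, 10)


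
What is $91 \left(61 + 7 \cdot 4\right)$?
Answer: $8099$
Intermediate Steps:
$91 \left(61 + 7 \cdot 4\right) = 91 \left(61 + 28\right) = 91 \cdot 89 = 8099$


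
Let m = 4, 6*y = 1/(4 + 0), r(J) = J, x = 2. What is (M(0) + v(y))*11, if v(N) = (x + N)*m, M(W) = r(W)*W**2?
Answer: 539/6 ≈ 89.833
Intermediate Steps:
y = 1/24 (y = 1/(6*(4 + 0)) = (1/6)/4 = (1/6)*(1/4) = 1/24 ≈ 0.041667)
M(W) = W**3 (M(W) = W*W**2 = W**3)
v(N) = 8 + 4*N (v(N) = (2 + N)*4 = 8 + 4*N)
(M(0) + v(y))*11 = (0**3 + (8 + 4*(1/24)))*11 = (0 + (8 + 1/6))*11 = (0 + 49/6)*11 = (49/6)*11 = 539/6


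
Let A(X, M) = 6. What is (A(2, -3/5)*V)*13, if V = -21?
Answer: -1638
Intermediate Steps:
(A(2, -3/5)*V)*13 = (6*(-21))*13 = -126*13 = -1638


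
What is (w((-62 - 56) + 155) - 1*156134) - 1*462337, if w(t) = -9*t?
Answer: -618804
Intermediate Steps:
(w((-62 - 56) + 155) - 1*156134) - 1*462337 = (-9*((-62 - 56) + 155) - 1*156134) - 1*462337 = (-9*(-118 + 155) - 156134) - 462337 = (-9*37 - 156134) - 462337 = (-333 - 156134) - 462337 = -156467 - 462337 = -618804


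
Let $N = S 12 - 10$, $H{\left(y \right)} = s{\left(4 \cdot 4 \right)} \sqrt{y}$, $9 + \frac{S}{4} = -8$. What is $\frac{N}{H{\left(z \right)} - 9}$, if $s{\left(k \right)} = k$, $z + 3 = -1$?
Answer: $\frac{7434}{1105} + \frac{26432 i}{1105} \approx 6.7276 + 23.92 i$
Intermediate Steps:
$S = -68$ ($S = -36 + 4 \left(-8\right) = -36 - 32 = -68$)
$z = -4$ ($z = -3 - 1 = -4$)
$H{\left(y \right)} = 16 \sqrt{y}$ ($H{\left(y \right)} = 4 \cdot 4 \sqrt{y} = 16 \sqrt{y}$)
$N = -826$ ($N = \left(-68\right) 12 - 10 = -816 - 10 = -826$)
$\frac{N}{H{\left(z \right)} - 9} = - \frac{826}{16 \sqrt{-4} - 9} = - \frac{826}{16 \cdot 2 i - 9} = - \frac{826}{32 i - 9} = - \frac{826}{-9 + 32 i} = - 826 \frac{-9 - 32 i}{1105} = - \frac{826 \left(-9 - 32 i\right)}{1105}$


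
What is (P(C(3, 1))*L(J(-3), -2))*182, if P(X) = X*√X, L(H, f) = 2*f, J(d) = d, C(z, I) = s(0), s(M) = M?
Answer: 0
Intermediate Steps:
C(z, I) = 0
P(X) = X^(3/2)
(P(C(3, 1))*L(J(-3), -2))*182 = (0^(3/2)*(2*(-2)))*182 = (0*(-4))*182 = 0*182 = 0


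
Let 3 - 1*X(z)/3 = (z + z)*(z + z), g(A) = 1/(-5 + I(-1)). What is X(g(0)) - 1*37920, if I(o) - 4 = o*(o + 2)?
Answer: -37914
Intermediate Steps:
I(o) = 4 + o*(2 + o) (I(o) = 4 + o*(o + 2) = 4 + o*(2 + o))
g(A) = -1/2 (g(A) = 1/(-5 + (4 + (-1)**2 + 2*(-1))) = 1/(-5 + (4 + 1 - 2)) = 1/(-5 + 3) = 1/(-2) = -1/2)
X(z) = 9 - 12*z**2 (X(z) = 9 - 3*(z + z)*(z + z) = 9 - 3*2*z*2*z = 9 - 12*z**2)
X(g(0)) - 1*37920 = (9 - 12*(-1/2)**2) - 1*37920 = (9 - 12*1/4) - 37920 = (9 - 3) - 37920 = 6 - 37920 = -37914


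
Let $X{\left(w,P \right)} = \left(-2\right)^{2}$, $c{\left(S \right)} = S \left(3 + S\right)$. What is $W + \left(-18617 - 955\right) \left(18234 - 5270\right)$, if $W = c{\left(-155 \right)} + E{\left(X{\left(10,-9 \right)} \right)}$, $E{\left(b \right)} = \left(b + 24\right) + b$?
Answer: $-253707816$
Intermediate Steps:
$X{\left(w,P \right)} = 4$
$E{\left(b \right)} = 24 + 2 b$ ($E{\left(b \right)} = \left(24 + b\right) + b = 24 + 2 b$)
$W = 23592$ ($W = - 155 \left(3 - 155\right) + \left(24 + 2 \cdot 4\right) = \left(-155\right) \left(-152\right) + \left(24 + 8\right) = 23560 + 32 = 23592$)
$W + \left(-18617 - 955\right) \left(18234 - 5270\right) = 23592 + \left(-18617 - 955\right) \left(18234 - 5270\right) = 23592 - 253731408 = -253707816$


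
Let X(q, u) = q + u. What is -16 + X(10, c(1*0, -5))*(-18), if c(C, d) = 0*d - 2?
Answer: -160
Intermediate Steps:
c(C, d) = -2 (c(C, d) = 0 - 2 = -2)
-16 + X(10, c(1*0, -5))*(-18) = -16 + (10 - 2)*(-18) = -16 + 8*(-18) = -16 - 144 = -160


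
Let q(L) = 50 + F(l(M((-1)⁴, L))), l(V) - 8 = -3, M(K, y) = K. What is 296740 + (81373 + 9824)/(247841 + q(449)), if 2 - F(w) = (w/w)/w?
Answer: 367799003345/1239464 ≈ 2.9674e+5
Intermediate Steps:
l(V) = 5 (l(V) = 8 - 3 = 5)
F(w) = 2 - 1/w (F(w) = 2 - w/w/w = 2 - 1/w)
q(L) = 259/5 (q(L) = 50 + (2 - 1/5) = 50 + (2 - 1*⅕) = 50 + (2 - ⅕) = 50 + 9/5 = 259/5)
296740 + (81373 + 9824)/(247841 + q(449)) = 296740 + (81373 + 9824)/(247841 + 259/5) = 296740 + 91197/(1239464/5) = 296740 + 91197*(5/1239464) = 296740 + 455985/1239464 = 367799003345/1239464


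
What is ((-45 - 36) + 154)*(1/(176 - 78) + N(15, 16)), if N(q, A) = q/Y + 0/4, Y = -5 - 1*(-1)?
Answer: -53509/196 ≈ -273.00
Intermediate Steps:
Y = -4 (Y = -5 + 1 = -4)
N(q, A) = -q/4 (N(q, A) = q/(-4) + 0/4 = q*(-1/4) + 0*(1/4) = -q/4 + 0 = -q/4)
((-45 - 36) + 154)*(1/(176 - 78) + N(15, 16)) = ((-45 - 36) + 154)*(1/(176 - 78) - 1/4*15) = (-81 + 154)*(1/98 - 15/4) = 73*(1/98 - 15/4) = 73*(-733/196) = -53509/196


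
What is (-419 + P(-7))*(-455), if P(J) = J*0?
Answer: 190645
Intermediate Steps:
P(J) = 0
(-419 + P(-7))*(-455) = (-419 + 0)*(-455) = -419*(-455) = 190645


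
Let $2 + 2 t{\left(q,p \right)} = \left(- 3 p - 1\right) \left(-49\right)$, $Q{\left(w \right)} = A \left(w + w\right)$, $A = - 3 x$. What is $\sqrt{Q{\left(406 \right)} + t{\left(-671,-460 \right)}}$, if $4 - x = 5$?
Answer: $\frac{i \sqrt{125402}}{2} \approx 177.06 i$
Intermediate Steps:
$x = -1$ ($x = 4 - 5 = -1$)
$A = 3$ ($A = \left(-3\right) \left(-1\right) = 3$)
$Q{\left(w \right)} = 6 w$ ($Q{\left(w \right)} = 3 \left(w + w\right) = 3 \cdot 2 w = 6 w$)
$t{\left(q,p \right)} = \frac{47}{2} + \frac{147 p}{2}$ ($t{\left(q,p \right)} = -1 + \frac{\left(- 3 p - 1\right) \left(-49\right)}{2} = -1 + \frac{\left(-1 - 3 p\right) \left(-49\right)}{2} = -1 + \frac{49 + 147 p}{2} = -1 + \left(\frac{49}{2} + \frac{147 p}{2}\right) = \frac{47}{2} + \frac{147 p}{2}$)
$\sqrt{Q{\left(406 \right)} + t{\left(-671,-460 \right)}} = \sqrt{6 \cdot 406 + \left(\frac{47}{2} + \frac{147}{2} \left(-460\right)\right)} = \sqrt{2436 + \left(\frac{47}{2} - 33810\right)} = \sqrt{2436 - \frac{67573}{2}} = \sqrt{- \frac{62701}{2}} = \frac{i \sqrt{125402}}{2}$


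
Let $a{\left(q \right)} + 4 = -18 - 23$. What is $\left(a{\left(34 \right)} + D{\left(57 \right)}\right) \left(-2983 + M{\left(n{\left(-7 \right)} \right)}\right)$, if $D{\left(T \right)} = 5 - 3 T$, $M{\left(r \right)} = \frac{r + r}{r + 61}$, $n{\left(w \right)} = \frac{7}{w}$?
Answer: $\frac{18882601}{30} \approx 6.2942 \cdot 10^{5}$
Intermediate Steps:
$a{\left(q \right)} = -45$ ($a{\left(q \right)} = -4 - 41 = -45$)
$M{\left(r \right)} = \frac{2 r}{61 + r}$
$\left(a{\left(34 \right)} + D{\left(57 \right)}\right) \left(-2983 + M{\left(n{\left(-7 \right)} \right)}\right) = \left(-45 + \left(5 - 171\right)\right) \left(-2983 + \frac{2 \frac{7}{-7}}{61 + \frac{7}{-7}}\right) = \left(-45 + \left(5 - 171\right)\right) \left(-2983 + \frac{2 \cdot 7 \left(- \frac{1}{7}\right)}{61 + 7 \left(- \frac{1}{7}\right)}\right) = \left(-45 - 166\right) \left(-2983 + 2 \left(-1\right) \frac{1}{61 - 1}\right) = - 211 \left(-2983 + 2 \left(-1\right) \frac{1}{60}\right) = - 211 \left(-2983 - \frac{1}{30}\right) = \left(-211\right) \left(- \frac{89491}{30}\right) = \frac{18882601}{30}$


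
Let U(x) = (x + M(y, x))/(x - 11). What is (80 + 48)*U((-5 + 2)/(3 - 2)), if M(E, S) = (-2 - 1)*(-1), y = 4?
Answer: 0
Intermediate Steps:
M(E, S) = 3 (M(E, S) = -3*(-1) = 3)
U(x) = (3 + x)/(-11 + x) (U(x) = (x + 3)/(x - 11) = (3 + x)/(-11 + x))
(80 + 48)*U((-5 + 2)/(3 - 2)) = (80 + 48)*((3 + (-5 + 2)/(3 - 2))/(-11 + (-5 + 2)/(3 - 2))) = 128*((3 - 3/1)/(-11 - 3/1)) = 128*((3 - 3*1)/(-11 - 3*1)) = 128*((3 - 3)/(-11 - 3)) = 128*(0/(-14)) = 128*(-1/14*0) = 128*0 = 0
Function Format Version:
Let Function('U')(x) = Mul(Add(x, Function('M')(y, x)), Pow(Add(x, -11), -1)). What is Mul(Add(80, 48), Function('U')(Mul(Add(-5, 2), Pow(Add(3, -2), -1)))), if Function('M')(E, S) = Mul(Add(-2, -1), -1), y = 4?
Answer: 0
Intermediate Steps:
Function('M')(E, S) = 3 (Function('M')(E, S) = Mul(-3, -1) = 3)
Function('U')(x) = Mul(Pow(Add(-11, x), -1), Add(3, x)) (Function('U')(x) = Mul(Add(x, 3), Pow(Add(x, -11), -1)) = Mul(Add(3, x), Pow(Add(-11, x), -1)) = Mul(Pow(Add(-11, x), -1), Add(3, x)))
Mul(Add(80, 48), Function('U')(Mul(Add(-5, 2), Pow(Add(3, -2), -1)))) = Mul(Add(80, 48), Mul(Pow(Add(-11, Mul(Add(-5, 2), Pow(Add(3, -2), -1))), -1), Add(3, Mul(Add(-5, 2), Pow(Add(3, -2), -1))))) = Mul(128, Mul(Pow(Add(-11, Mul(-3, Pow(1, -1))), -1), Add(3, Mul(-3, Pow(1, -1))))) = Mul(128, Mul(Pow(Add(-11, Mul(-3, 1)), -1), Add(3, Mul(-3, 1)))) = Mul(128, Mul(Pow(Add(-11, -3), -1), Add(3, -3))) = Mul(128, Mul(Pow(-14, -1), 0)) = Mul(128, Mul(Rational(-1, 14), 0)) = Mul(128, 0) = 0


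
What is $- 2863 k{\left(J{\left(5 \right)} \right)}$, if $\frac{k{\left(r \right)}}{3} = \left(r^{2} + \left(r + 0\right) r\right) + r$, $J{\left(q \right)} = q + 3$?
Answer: $-1168104$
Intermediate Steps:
$J{\left(q \right)} = 3 + q$
$k{\left(r \right)} = 3 r + 6 r^{2}$ ($k{\left(r \right)} = 3 \left(\left(r^{2} + \left(r + 0\right) r\right) + r\right) = 3 \left(\left(r^{2} + r r\right) + r\right) = 3 \left(\left(r^{2} + r^{2}\right) + r\right) = 3 \left(2 r^{2} + r\right) = 3 \left(r + 2 r^{2}\right) = 3 r + 6 r^{2}$)
$- 2863 k{\left(J{\left(5 \right)} \right)} = - 2863 \cdot 3 \left(3 + 5\right) \left(1 + 2 \left(3 + 5\right)\right) = - 2863 \cdot 3 \cdot 8 \left(1 + 2 \cdot 8\right) = - 2863 \cdot 3 \cdot 8 \left(1 + 16\right) = - 2863 \cdot 3 \cdot 8 \cdot 17 = \left(-2863\right) 408 = -1168104$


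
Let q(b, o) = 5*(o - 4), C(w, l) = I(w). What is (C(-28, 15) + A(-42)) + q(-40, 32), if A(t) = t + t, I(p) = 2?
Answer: 58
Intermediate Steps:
C(w, l) = 2
A(t) = 2*t
q(b, o) = -20 + 5*o (q(b, o) = 5*(-4 + o) = -20 + 5*o)
(C(-28, 15) + A(-42)) + q(-40, 32) = (2 + 2*(-42)) + (-20 + 5*32) = (2 - 84) + (-20 + 160) = -82 + 140 = 58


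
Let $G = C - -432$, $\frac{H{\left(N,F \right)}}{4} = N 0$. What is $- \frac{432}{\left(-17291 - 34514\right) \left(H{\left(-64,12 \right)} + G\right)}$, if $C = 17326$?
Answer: $\frac{216}{459976595} \approx 4.6959 \cdot 10^{-7}$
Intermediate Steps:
$H{\left(N,F \right)} = 0$ ($H{\left(N,F \right)} = 4 N 0 = 4 \cdot 0 = 0$)
$G = 17758$ ($G = 17326 - -432 = 17326 + 432 = 17758$)
$- \frac{432}{\left(-17291 - 34514\right) \left(H{\left(-64,12 \right)} + G\right)} = - \frac{432}{\left(-17291 - 34514\right) \left(0 + 17758\right)} = - \frac{432}{\left(-51805\right) 17758} = - \frac{432}{-919953190} = \left(-432\right) \left(- \frac{1}{919953190}\right) = \frac{216}{459976595}$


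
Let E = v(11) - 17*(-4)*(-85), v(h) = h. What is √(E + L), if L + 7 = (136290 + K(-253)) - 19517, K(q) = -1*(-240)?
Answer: √111237 ≈ 333.52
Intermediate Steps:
K(q) = 240
L = 117006 (L = -7 + ((136290 + 240) - 19517) = -7 + (136530 - 19517) = -7 + 117013 = 117006)
E = -5769 (E = 11 - 17*(-4)*(-85) = 11 + 68*(-85) = 11 - 5780 = -5769)
√(E + L) = √(-5769 + 117006) = √111237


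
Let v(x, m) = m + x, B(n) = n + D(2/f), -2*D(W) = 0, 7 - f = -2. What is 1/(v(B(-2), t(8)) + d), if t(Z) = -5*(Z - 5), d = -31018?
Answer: -1/31035 ≈ -3.2222e-5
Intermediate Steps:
f = 9 (f = 7 - 1*(-2) = 7 + 2 = 9)
D(W) = 0 (D(W) = -1/2*0 = 0)
B(n) = n (B(n) = n + 0 = n)
t(Z) = 25 - 5*Z (t(Z) = -5*(-5 + Z) = 25 - 5*Z)
1/(v(B(-2), t(8)) + d) = 1/(((25 - 5*8) - 2) - 31018) = 1/(((25 - 40) - 2) - 31018) = 1/((-15 - 2) - 31018) = 1/(-17 - 31018) = 1/(-31035) = -1/31035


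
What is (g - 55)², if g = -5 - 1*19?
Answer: 6241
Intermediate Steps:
g = -24 (g = -5 - 19 = -24)
(g - 55)² = (-24 - 55)² = (-79)² = 6241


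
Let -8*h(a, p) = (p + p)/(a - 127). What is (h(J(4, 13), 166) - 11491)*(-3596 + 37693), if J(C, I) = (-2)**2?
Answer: -96382092191/246 ≈ -3.9180e+8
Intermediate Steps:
J(C, I) = 4
h(a, p) = -p/(4*(-127 + a)) (h(a, p) = -(p + p)/(8*(a - 127)) = -2*p/(8*(-127 + a)) = -p/(4*(-127 + a)))
(h(J(4, 13), 166) - 11491)*(-3596 + 37693) = (-1*166/(-508 + 4*4) - 11491)*(-3596 + 37693) = (-1*166/(-508 + 16) - 11491)*34097 = (-1*166/(-492) - 11491)*34097 = (-1*166*(-1/492) - 11491)*34097 = (83/246 - 11491)*34097 = -2826703/246*34097 = -96382092191/246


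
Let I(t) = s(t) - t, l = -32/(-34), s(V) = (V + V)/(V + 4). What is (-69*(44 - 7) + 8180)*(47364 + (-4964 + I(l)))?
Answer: 5010214600/21 ≈ 2.3858e+8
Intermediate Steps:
s(V) = 2*V/(4 + V) (s(V) = (2*V)/(4 + V) = 2*V/(4 + V))
l = 16/17 (l = -32*(-1/34) = 16/17 ≈ 0.94118)
I(t) = -t + 2*t/(4 + t) (I(t) = 2*t/(4 + t) - t = -t + 2*t/(4 + t))
(-69*(44 - 7) + 8180)*(47364 + (-4964 + I(l))) = (-69*(44 - 7) + 8180)*(47364 + (-4964 + 16*(-2 - 1*16/17)/(17*(4 + 16/17)))) = (-69*37 + 8180)*(47364 + (-4964 + 16*(-2 - 16/17)/(17*(84/17)))) = (-2553 + 8180)*(47364 + (-4964 + (16/17)*(17/84)*(-50/17))) = 5627*(47364 + (-4964 - 200/357)) = 5627*(47364 - 1772348/357) = 5627*(15136600/357) = 5010214600/21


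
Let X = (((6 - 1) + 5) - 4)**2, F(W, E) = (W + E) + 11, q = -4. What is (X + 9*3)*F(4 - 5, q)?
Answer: 378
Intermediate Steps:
F(W, E) = 11 + E + W (F(W, E) = (E + W) + 11 = 11 + E + W)
X = 36 (X = ((5 + 5) - 4)**2 = (10 - 4)**2 = 6**2 = 36)
(X + 9*3)*F(4 - 5, q) = (36 + 9*3)*(11 - 4 + (4 - 5)) = (36 + 27)*(11 - 4 - 1) = 63*6 = 378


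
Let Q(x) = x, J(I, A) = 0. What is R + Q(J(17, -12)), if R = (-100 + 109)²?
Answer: 81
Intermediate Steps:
R = 81 (R = 9² = 81)
R + Q(J(17, -12)) = 81 + 0 = 81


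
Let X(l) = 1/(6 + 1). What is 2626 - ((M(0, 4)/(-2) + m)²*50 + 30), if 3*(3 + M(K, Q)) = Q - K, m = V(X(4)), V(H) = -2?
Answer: 45503/18 ≈ 2527.9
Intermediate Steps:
X(l) = ⅐ (X(l) = 1/7 = ⅐)
m = -2
M(K, Q) = -3 - K/3 + Q/3 (M(K, Q) = -3 + (Q - K)/3 = -3 + (-K/3 + Q/3) = -3 - K/3 + Q/3)
2626 - ((M(0, 4)/(-2) + m)²*50 + 30) = 2626 - (((-3 - ⅓*0 + (⅓)*4)/(-2) - 2)²*50 + 30) = 2626 - (((-3 + 0 + 4/3)*(-½) - 2)²*50 + 30) = 2626 - ((-5/3*(-½) - 2)²*50 + 30) = 2626 - ((⅚ - 2)²*50 + 30) = 2626 - ((-7/6)²*50 + 30) = 2626 - ((49/36)*50 + 30) = 2626 - (1225/18 + 30) = 2626 - 1*1765/18 = 2626 - 1765/18 = 45503/18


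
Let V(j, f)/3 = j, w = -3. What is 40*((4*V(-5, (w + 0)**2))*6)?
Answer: -14400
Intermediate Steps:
V(j, f) = 3*j
40*((4*V(-5, (w + 0)**2))*6) = 40*((4*(3*(-5)))*6) = 40*((4*(-15))*6) = 40*(-60*6) = 40*(-360) = -14400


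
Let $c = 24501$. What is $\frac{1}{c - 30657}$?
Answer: $- \frac{1}{6156} \approx -0.00016244$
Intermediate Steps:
$\frac{1}{c - 30657} = \frac{1}{24501 - 30657} = \frac{1}{-6156} = - \frac{1}{6156}$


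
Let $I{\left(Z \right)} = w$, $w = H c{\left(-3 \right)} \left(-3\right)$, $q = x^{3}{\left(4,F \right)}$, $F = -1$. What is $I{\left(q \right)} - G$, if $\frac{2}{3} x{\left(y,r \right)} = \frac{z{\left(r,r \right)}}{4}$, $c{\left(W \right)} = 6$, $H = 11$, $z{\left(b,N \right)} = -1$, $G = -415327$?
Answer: $415129$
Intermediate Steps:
$x{\left(y,r \right)} = - \frac{3}{8}$ ($x{\left(y,r \right)} = \frac{3 \left(- \frac{1}{4}\right)}{2} = \frac{3 \left(\left(-1\right) \frac{1}{4}\right)}{2} = \frac{3}{2} \left(- \frac{1}{4}\right) = - \frac{3}{8}$)
$q = - \frac{27}{512}$ ($q = \left(- \frac{3}{8}\right)^{3} = - \frac{27}{512} \approx -0.052734$)
$w = -198$ ($w = 11 \cdot 6 \left(-3\right) = 11 \left(-18\right) = -198$)
$I{\left(Z \right)} = -198$
$I{\left(q \right)} - G = -198 - -415327 = -198 + 415327 = 415129$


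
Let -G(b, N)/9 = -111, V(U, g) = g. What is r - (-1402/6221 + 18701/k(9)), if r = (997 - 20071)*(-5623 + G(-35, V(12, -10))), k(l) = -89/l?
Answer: 48833643082811/553669 ≈ 8.8200e+7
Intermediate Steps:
G(b, N) = 999 (G(b, N) = -9*(-111) = 999)
r = 88198176 (r = (997 - 20071)*(-5623 + 999) = -19074*(-4624) = 88198176)
r - (-1402/6221 + 18701/k(9)) = 88198176 - (-1402/6221 + 18701/((-89/9))) = 88198176 - (-1402*1/6221 + 18701/((-89*⅑))) = 88198176 - (-1402/6221 + 18701/(-89/9)) = 88198176 - (-1402/6221 + 18701*(-9/89)) = 88198176 - (-1402/6221 - 168309/89) = 88198176 - 1*(-1047175067/553669) = 88198176 + 1047175067/553669 = 48833643082811/553669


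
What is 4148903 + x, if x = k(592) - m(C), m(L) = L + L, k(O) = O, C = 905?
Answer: 4147685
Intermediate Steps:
m(L) = 2*L
x = -1218 (x = 592 - 2*905 = 592 - 1*1810 = 592 - 1810 = -1218)
4148903 + x = 4148903 - 1218 = 4147685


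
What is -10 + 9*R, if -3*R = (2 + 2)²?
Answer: -58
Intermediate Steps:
R = -16/3 (R = -(2 + 2)²/3 = -⅓*4² = -⅓*16 = -16/3 ≈ -5.3333)
-10 + 9*R = -10 + 9*(-16/3) = -10 - 48 = -58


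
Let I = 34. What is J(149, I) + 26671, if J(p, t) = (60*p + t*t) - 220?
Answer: 36547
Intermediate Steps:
J(p, t) = -220 + t² + 60*p (J(p, t) = (60*p + t²) - 220 = (t² + 60*p) - 220 = -220 + t² + 60*p)
J(149, I) + 26671 = (-220 + 34² + 60*149) + 26671 = (-220 + 1156 + 8940) + 26671 = 9876 + 26671 = 36547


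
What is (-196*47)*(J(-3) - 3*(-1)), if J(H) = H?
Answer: 0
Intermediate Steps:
(-196*47)*(J(-3) - 3*(-1)) = (-196*47)*(-3 - 3*(-1)) = -9212*(-3 + 3) = -9212*0 = 0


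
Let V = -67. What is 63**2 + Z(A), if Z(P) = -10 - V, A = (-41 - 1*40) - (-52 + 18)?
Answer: 4026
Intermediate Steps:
A = -47 (A = (-41 - 40) - 1*(-34) = -81 + 34 = -47)
Z(P) = 57 (Z(P) = -10 - 1*(-67) = -10 + 67 = 57)
63**2 + Z(A) = 63**2 + 57 = 3969 + 57 = 4026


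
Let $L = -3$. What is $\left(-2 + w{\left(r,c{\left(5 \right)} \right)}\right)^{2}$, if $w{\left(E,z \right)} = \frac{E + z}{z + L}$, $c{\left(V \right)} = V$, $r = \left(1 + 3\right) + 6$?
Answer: $\frac{121}{4} \approx 30.25$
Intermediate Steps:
$r = 10$ ($r = 4 + 6 = 10$)
$w{\left(E,z \right)} = \frac{E + z}{-3 + z}$ ($w{\left(E,z \right)} = \frac{E + z}{z - 3} = \frac{E + z}{-3 + z}$)
$\left(-2 + w{\left(r,c{\left(5 \right)} \right)}\right)^{2} = \left(-2 + \frac{10 + 5}{-3 + 5}\right)^{2} = \left(-2 + \frac{1}{2} \cdot 15\right)^{2} = \left(-2 + \frac{15}{2}\right)^{2} = \left(\frac{11}{2}\right)^{2} = \frac{121}{4}$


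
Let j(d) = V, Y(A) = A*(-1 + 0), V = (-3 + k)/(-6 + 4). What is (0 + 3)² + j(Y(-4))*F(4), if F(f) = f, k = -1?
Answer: 17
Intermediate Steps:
V = 2 (V = (-3 - 1)/(-6 + 4) = -4/(-2) = -4*(-½) = 2)
Y(A) = -A (Y(A) = A*(-1) = -A)
j(d) = 2
(0 + 3)² + j(Y(-4))*F(4) = (0 + 3)² + 2*4 = 3² + 8 = 9 + 8 = 17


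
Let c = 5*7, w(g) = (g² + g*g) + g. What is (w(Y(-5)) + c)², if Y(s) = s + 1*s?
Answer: 50625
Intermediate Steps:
Y(s) = 2*s (Y(s) = s + s = 2*s)
w(g) = g + 2*g² (w(g) = (g² + g²) + g = 2*g² + g = g + 2*g²)
c = 35
(w(Y(-5)) + c)² = ((2*(-5))*(1 + 2*(2*(-5))) + 35)² = (-10*(1 + 2*(-10)) + 35)² = (-10*(1 - 20) + 35)² = (-10*(-19) + 35)² = (190 + 35)² = 225² = 50625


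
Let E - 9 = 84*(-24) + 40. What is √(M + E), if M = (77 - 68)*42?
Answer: I*√1589 ≈ 39.862*I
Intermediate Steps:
M = 378 (M = 9*42 = 378)
E = -1967 (E = 9 + (84*(-24) + 40) = 9 + (-2016 + 40) = 9 - 1976 = -1967)
√(M + E) = √(378 - 1967) = √(-1589) = I*√1589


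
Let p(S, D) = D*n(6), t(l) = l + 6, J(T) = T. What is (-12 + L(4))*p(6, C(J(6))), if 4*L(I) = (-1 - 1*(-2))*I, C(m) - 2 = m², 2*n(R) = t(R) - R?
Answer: -1254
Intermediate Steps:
t(l) = 6 + l
n(R) = 3 (n(R) = ((6 + R) - R)/2 = (½)*6 = 3)
C(m) = 2 + m²
p(S, D) = 3*D (p(S, D) = D*3 = 3*D)
L(I) = I/4 (L(I) = ((-1 - 1*(-2))*I)/4 = ((-1 + 2)*I)/4 = (1*I)/4 = I/4)
(-12 + L(4))*p(6, C(J(6))) = (-12 + (¼)*4)*(3*(2 + 6²)) = (-12 + 1)*(3*(2 + 36)) = -33*38 = -11*114 = -1254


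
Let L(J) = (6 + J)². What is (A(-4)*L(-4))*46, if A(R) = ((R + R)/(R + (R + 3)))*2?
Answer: 2944/5 ≈ 588.80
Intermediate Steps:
A(R) = 4*R/(3 + 2*R) (A(R) = ((2*R)/(R + (3 + R)))*2 = ((2*R)/(3 + 2*R))*2 = (2*R/(3 + 2*R))*2 = 4*R/(3 + 2*R))
(A(-4)*L(-4))*46 = ((4*(-4)/(3 + 2*(-4)))*(6 - 4)²)*46 = ((4*(-4)/(3 - 8))*2²)*46 = ((4*(-4)/(-5))*4)*46 = ((4*(-4)*(-⅕))*4)*46 = ((16/5)*4)*46 = (64/5)*46 = 2944/5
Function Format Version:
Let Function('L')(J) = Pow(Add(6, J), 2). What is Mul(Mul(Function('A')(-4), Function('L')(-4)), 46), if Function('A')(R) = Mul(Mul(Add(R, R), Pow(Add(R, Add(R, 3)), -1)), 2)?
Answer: Rational(2944, 5) ≈ 588.80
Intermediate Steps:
Function('A')(R) = Mul(4, R, Pow(Add(3, Mul(2, R)), -1)) (Function('A')(R) = Mul(Mul(Mul(2, R), Pow(Add(R, Add(3, R)), -1)), 2) = Mul(Mul(Mul(2, R), Pow(Add(3, Mul(2, R)), -1)), 2) = Mul(Mul(2, R, Pow(Add(3, Mul(2, R)), -1)), 2) = Mul(4, R, Pow(Add(3, Mul(2, R)), -1)))
Mul(Mul(Function('A')(-4), Function('L')(-4)), 46) = Mul(Mul(Mul(4, -4, Pow(Add(3, Mul(2, -4)), -1)), Pow(Add(6, -4), 2)), 46) = Mul(Mul(Mul(4, -4, Pow(Add(3, -8), -1)), Pow(2, 2)), 46) = Mul(Mul(Mul(4, -4, Pow(-5, -1)), 4), 46) = Mul(Mul(Mul(4, -4, Rational(-1, 5)), 4), 46) = Mul(Mul(Rational(16, 5), 4), 46) = Mul(Rational(64, 5), 46) = Rational(2944, 5)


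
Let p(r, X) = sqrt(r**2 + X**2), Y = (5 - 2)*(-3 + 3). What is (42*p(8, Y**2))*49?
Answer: 16464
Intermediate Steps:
Y = 0 (Y = 3*0 = 0)
p(r, X) = sqrt(X**2 + r**2)
(42*p(8, Y**2))*49 = (42*sqrt((0**2)**2 + 8**2))*49 = (42*sqrt(0**2 + 64))*49 = (42*sqrt(0 + 64))*49 = (42*sqrt(64))*49 = (42*8)*49 = 336*49 = 16464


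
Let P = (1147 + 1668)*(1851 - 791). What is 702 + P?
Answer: 2984602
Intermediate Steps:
P = 2983900 (P = 2815*1060 = 2983900)
702 + P = 702 + 2983900 = 2984602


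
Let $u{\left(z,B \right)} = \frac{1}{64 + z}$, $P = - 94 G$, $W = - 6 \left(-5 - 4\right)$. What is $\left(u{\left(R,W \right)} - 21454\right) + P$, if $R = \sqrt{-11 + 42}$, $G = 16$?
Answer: $- \frac{93324206}{4065} - \frac{\sqrt{31}}{4065} \approx -22958.0$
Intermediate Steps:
$W = 54$ ($W = \left(-6\right) \left(-9\right) = 54$)
$P = -1504$ ($P = \left(-94\right) 16 = -1504$)
$R = \sqrt{31} \approx 5.5678$
$\left(u{\left(R,W \right)} - 21454\right) + P = \left(\frac{1}{64 + \sqrt{31}} - 21454\right) - 1504 = \left(-21454 + \frac{1}{64 + \sqrt{31}}\right) - 1504 = -22958 + \frac{1}{64 + \sqrt{31}}$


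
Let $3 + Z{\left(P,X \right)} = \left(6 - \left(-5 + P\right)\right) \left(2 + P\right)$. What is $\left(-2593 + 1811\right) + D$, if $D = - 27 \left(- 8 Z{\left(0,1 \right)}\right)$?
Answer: $3322$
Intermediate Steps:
$Z{\left(P,X \right)} = -3 + \left(2 + P\right) \left(11 - P\right)$ ($Z{\left(P,X \right)} = -3 + \left(6 - \left(-5 + P\right)\right) \left(2 + P\right) = -3 + \left(11 - P\right) \left(2 + P\right) = -3 + \left(2 + P\right) \left(11 - P\right)$)
$D = 4104$ ($D = - 27 \left(- 8 \left(19 - 0^{2} + 9 \cdot 0\right)\right) = - 27 \left(- 8 \left(19 - 0 + 0\right)\right) = - 27 \left(- 8 \left(19 + 0 + 0\right)\right) = - 27 \left(\left(-8\right) 19\right) = \left(-27\right) \left(-152\right) = 4104$)
$\left(-2593 + 1811\right) + D = \left(-2593 + 1811\right) + 4104 = -782 + 4104 = 3322$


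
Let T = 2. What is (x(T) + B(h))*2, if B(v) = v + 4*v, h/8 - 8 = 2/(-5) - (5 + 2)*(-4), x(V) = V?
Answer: 2852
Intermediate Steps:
h = 1424/5 (h = 64 + 8*(2/(-5) - (5 + 2)*(-4)) = 64 + 8*(2*(-1/5) - 7*(-4)) = 64 + 8*(-2/5 - 1*(-28)) = 64 + 8*(-2/5 + 28) = 64 + 8*(138/5) = 64 + 1104/5 = 1424/5 ≈ 284.80)
B(v) = 5*v
(x(T) + B(h))*2 = (2 + 5*(1424/5))*2 = (2 + 1424)*2 = 1426*2 = 2852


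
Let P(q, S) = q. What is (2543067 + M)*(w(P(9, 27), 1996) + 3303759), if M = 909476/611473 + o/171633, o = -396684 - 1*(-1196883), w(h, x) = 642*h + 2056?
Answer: 294613492583611183490978/34982981803 ≈ 8.4216e+12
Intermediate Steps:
w(h, x) = 2056 + 642*h
o = 800199 (o = -396684 + 1196883 = 800199)
M = 215132059145/34982981803 (M = 909476/611473 + 800199/171633 = 909476*(1/611473) + 800199*(1/171633) = 909476/611473 + 266733/57211 = 215132059145/34982981803 ≈ 6.1496)
(2543067 + M)*(w(P(9, 27), 1996) + 3303759) = (2543067 + 215132059145/34982981803)*((2056 + 642*9) + 3303759) = 88964281716868946*((2056 + 5778) + 3303759)/34982981803 = 88964281716868946*(7834 + 3303759)/34982981803 = (88964281716868946/34982981803)*3311593 = 294613492583611183490978/34982981803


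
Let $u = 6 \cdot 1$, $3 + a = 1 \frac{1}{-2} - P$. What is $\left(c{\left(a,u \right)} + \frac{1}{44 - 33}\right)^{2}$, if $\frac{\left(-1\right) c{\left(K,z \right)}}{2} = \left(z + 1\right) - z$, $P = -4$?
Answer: $\frac{441}{121} \approx 3.6446$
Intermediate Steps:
$a = \frac{1}{2}$ ($a = -3 + \left(1 \frac{1}{-2} - -4\right) = -3 + \left(1 \left(- \frac{1}{2}\right) + 4\right) = -3 + \left(- \frac{1}{2} + 4\right) = -3 + \frac{7}{2} = \frac{1}{2} \approx 0.5$)
$u = 6$
$c{\left(K,z \right)} = -2$ ($c{\left(K,z \right)} = - 2 \left(\left(z + 1\right) - z\right) = - 2 \left(\left(1 + z\right) - z\right) = \left(-2\right) 1 = -2$)
$\left(c{\left(a,u \right)} + \frac{1}{44 - 33}\right)^{2} = \left(-2 + \frac{1}{44 - 33}\right)^{2} = \left(-2 + \frac{1}{11}\right)^{2} = \left(- \frac{21}{11}\right)^{2} = \frac{441}{121}$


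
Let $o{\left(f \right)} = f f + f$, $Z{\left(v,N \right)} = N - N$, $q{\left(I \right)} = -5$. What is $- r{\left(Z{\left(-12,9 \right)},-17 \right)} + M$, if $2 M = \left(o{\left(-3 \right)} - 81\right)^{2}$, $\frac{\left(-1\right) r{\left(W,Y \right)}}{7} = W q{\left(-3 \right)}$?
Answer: $\frac{5625}{2} \approx 2812.5$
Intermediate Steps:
$Z{\left(v,N \right)} = 0$
$o{\left(f \right)} = f + f^{2}$ ($o{\left(f \right)} = f^{2} + f = f + f^{2}$)
$r{\left(W,Y \right)} = 35 W$ ($r{\left(W,Y \right)} = - 7 W \left(-5\right) = - 7 \left(- 5 W\right) = 35 W$)
$M = \frac{5625}{2}$ ($M = \frac{\left(- 3 \left(1 - 3\right) - 81\right)^{2}}{2} = \frac{\left(\left(-3\right) \left(-2\right) - 81\right)^{2}}{2} = \frac{\left(6 - 81\right)^{2}}{2} = \frac{\left(-75\right)^{2}}{2} = \frac{1}{2} \cdot 5625 = \frac{5625}{2} \approx 2812.5$)
$- r{\left(Z{\left(-12,9 \right)},-17 \right)} + M = - 35 \cdot 0 + \frac{5625}{2} = \left(-1\right) 0 + \frac{5625}{2} = 0 + \frac{5625}{2} = \frac{5625}{2}$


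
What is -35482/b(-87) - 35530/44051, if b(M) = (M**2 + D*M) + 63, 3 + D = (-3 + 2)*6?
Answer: -1862002532/370689165 ≈ -5.0231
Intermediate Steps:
D = -9 (D = -3 + (-3 + 2)*6 = -3 - 1*6 = -3 - 6 = -9)
b(M) = 63 + M**2 - 9*M (b(M) = (M**2 - 9*M) + 63 = 63 + M**2 - 9*M)
-35482/b(-87) - 35530/44051 = -35482/(63 + (-87)**2 - 9*(-87)) - 35530/44051 = -35482/(63 + 7569 + 783) - 35530*1/44051 = -35482/8415 - 35530/44051 = -1862002532/370689165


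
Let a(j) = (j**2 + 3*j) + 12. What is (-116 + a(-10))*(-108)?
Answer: 3672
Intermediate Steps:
a(j) = 12 + j**2 + 3*j
(-116 + a(-10))*(-108) = (-116 + (12 + (-10)**2 + 3*(-10)))*(-108) = (-116 + (12 + 100 - 30))*(-108) = (-116 + 82)*(-108) = -34*(-108) = 3672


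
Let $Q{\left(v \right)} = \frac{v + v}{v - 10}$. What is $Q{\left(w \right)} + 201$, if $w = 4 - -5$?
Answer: $183$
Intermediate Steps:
$w = 9$ ($w = 4 + 5 = 9$)
$Q{\left(v \right)} = \frac{2 v}{-10 + v}$
$Q{\left(w \right)} + 201 = 2 \cdot 9 \frac{1}{-10 + 9} + 201 = 2 \cdot 9 \frac{1}{-1} + 201 = 2 \cdot 9 \left(-1\right) + 201 = -18 + 201 = 183$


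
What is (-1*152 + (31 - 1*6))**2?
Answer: 16129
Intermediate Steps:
(-1*152 + (31 - 1*6))**2 = (-152 + (31 - 6))**2 = (-152 + 25)**2 = (-127)**2 = 16129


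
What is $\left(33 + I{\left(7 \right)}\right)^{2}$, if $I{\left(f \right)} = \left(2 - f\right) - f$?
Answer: $441$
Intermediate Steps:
$I{\left(f \right)} = 2 - 2 f$
$\left(33 + I{\left(7 \right)}\right)^{2} = \left(33 + \left(2 - 14\right)\right)^{2} = \left(33 - 12\right)^{2} = 21^{2} = 441$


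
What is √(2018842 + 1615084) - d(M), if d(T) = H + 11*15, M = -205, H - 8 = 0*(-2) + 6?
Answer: -179 + √3633926 ≈ 1727.3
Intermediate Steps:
H = 14 (H = 8 + (0*(-2) + 6) = 8 + (0 + 6) = 8 + 6 = 14)
d(T) = 179 (d(T) = 14 + 11*15 = 14 + 165 = 179)
√(2018842 + 1615084) - d(M) = √(2018842 + 1615084) - 1*179 = √3633926 - 179 = -179 + √3633926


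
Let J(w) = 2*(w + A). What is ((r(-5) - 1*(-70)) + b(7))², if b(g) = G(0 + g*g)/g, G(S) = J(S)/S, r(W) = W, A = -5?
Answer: 500998689/117649 ≈ 4258.4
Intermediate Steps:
J(w) = -10 + 2*w (J(w) = 2*(w - 5) = 2*(-5 + w) = -10 + 2*w)
G(S) = (-10 + 2*S)/S
b(g) = (2 - 10/g²)/g (b(g) = (2 - 10/(0 + g*g))/g = (2 - 10/(0 + g²))/g = (2 - 10/g²)/g)
((r(-5) - 1*(-70)) + b(7))² = ((-5 - 1*(-70)) + (-10/7³ + 2/7))² = ((-5 + 70) + (-10*1/343 + 2*(⅐)))² = (65 + (-10/343 + 2/7))² = (65 + 88/343)² = (22383/343)² = 500998689/117649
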